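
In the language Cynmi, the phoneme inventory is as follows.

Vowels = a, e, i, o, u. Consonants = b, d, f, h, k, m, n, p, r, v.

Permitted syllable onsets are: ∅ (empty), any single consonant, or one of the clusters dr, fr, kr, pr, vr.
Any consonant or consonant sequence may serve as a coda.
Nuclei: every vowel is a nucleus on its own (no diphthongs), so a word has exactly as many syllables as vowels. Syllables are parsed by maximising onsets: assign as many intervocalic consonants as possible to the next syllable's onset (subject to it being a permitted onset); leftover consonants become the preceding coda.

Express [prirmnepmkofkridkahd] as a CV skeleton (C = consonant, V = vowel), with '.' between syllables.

Vowels present: i, e, o, i, a; each is a nucleus, giving 5 syllables.
Between /i/ (V1) and /e/ (V2): /rmn/ splits as /rm/ + /n/ (/n/ is the longest suffix that is a licit onset).
Between /e/ (V2) and /o/ (V3): cluster /pmk/ — the longest permitted-onset suffix is /k/; onset = /k/, preceding coda = /pm/.
Between /o/ (V3) and /i/ (V4): /fkr/ — longest licit onset from the right is /kr/, leaving /f/ as coda.
Between /i/ (V4) and /a/ (V5): cluster /dk/ — the longest permitted-onset suffix is /k/; onset = /k/, preceding coda = /d/.
Putting it together: prirm.nepm.kof.krid.kahd.
Mapping each syllable to C/V: /prirm/ → CCVCC, /nepm/ → CVCC, /kof/ → CVC, /krid/ → CCVC, /kahd/ → CVCC.

CCVCC.CVCC.CVC.CCVC.CVCC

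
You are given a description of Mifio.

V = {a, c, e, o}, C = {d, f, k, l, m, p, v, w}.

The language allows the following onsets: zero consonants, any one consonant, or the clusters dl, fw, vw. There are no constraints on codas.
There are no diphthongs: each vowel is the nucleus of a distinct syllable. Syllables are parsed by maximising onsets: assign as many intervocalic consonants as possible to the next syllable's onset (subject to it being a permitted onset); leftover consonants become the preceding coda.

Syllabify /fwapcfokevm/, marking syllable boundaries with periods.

Vowels present: a, c, o, e; each is a nucleus, giving 4 syllables.
V1 /a/ – V2 /c/: /p/ → onset of the next syllable (single consonants are always licit onsets).
V2 /c/ – V3 /o/: /f/ → onset of the next syllable (single consonants are always licit onsets).
V3 /o/ – V4 /e/: just /k/ — single C goes to the following onset.

fwa.pc.fo.kevm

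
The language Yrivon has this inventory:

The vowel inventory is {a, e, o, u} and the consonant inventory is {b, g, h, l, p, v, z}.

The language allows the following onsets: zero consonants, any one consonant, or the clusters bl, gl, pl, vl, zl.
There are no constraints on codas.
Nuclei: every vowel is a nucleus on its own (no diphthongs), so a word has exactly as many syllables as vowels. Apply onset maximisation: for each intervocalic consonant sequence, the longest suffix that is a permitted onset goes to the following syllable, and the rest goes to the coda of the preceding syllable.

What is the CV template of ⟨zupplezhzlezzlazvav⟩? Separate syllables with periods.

The vowels are u, e, e, a, a — 5 nuclei, so 5 syllables.
V1 /u/ – V2 /e/: cluster /ppl/ — the longest permitted-onset suffix is /pl/; onset = /pl/, preceding coda = /p/.
V2 /e/ – V3 /e/: /zhzl/; trying suffixes from longest down, /zl/ is the first permitted one, so coda /zh/ | onset /zl/.
V3 /e/ – V4 /a/: /zzl/; trying suffixes from longest down, /zl/ is the first permitted one, so coda /z/ | onset /zl/.
V4 /a/ – V5 /a/: /zv/; trying suffixes from longest down, /v/ is the first permitted one, so coda /z/ | onset /v/.
Result: zup.plezh.zlez.zlaz.vav.
Mapping each syllable to C/V: /zup/ → CVC, /plezh/ → CCVCC, /zlez/ → CCVC, /zlaz/ → CCVC, /vav/ → CVC.

CVC.CCVCC.CCVC.CCVC.CVC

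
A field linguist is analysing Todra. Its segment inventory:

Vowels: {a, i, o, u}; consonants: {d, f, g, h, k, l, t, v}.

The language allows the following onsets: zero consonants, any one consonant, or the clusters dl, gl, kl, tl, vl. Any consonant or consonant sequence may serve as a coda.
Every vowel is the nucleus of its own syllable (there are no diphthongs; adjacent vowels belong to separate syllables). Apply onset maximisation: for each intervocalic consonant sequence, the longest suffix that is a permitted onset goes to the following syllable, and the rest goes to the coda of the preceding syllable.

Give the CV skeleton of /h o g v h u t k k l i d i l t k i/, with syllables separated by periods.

CVCC.CVCC.CCV.CVCC.CV

Vowels present: o, u, i, i, i; each is a nucleus, giving 5 syllables.
/o…u/ gap (V1→V2): /gvh/; trying suffixes from longest down, /h/ is the first permitted one, so coda /gv/ | onset /h/.
/u…i/ gap (V2→V3): cluster /tkkl/ — the longest permitted-onset suffix is /kl/; onset = /kl/, preceding coda = /tk/.
/i…i/ gap (V3→V4): /d/ is a single consonant, so it becomes the next onset.
/i…i/ gap (V4→V5): /ltk/ — longest licit onset from the right is /k/, leaving /lt/ as coda.
So the parse is hogv.hutk.kli.dilt.ki.
Mapping each syllable to C/V: /hogv/ → CVCC, /hutk/ → CVCC, /kli/ → CCV, /dilt/ → CVCC, /ki/ → CV.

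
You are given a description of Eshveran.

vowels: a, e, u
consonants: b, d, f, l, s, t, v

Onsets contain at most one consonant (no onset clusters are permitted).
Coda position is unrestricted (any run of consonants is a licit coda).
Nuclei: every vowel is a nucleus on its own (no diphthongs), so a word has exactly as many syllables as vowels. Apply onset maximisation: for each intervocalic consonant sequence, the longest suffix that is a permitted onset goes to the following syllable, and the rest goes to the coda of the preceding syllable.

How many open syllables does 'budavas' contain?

The vowels are u, a, a — 3 nuclei, so 3 syllables.
/u…a/ gap (V1→V2): just /d/ — single C goes to the following onset.
/a…a/ gap (V2→V3): /v/ → onset of the next syllable (single consonants are always licit onsets).
Putting it together: bu.da.vas.
Classifying each syllable: /bu/ (open), /da/ (open), /vas/ (closed).
Open syllables: 2.

2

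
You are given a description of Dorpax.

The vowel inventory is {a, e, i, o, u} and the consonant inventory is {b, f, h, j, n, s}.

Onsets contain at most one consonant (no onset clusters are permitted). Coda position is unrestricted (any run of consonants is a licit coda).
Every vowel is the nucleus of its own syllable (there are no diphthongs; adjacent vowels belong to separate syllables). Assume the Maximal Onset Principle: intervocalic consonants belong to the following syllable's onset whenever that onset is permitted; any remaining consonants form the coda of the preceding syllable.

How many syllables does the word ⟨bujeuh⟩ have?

Vowels present: u, e, u; each is a nucleus, giving 3 syllables.

3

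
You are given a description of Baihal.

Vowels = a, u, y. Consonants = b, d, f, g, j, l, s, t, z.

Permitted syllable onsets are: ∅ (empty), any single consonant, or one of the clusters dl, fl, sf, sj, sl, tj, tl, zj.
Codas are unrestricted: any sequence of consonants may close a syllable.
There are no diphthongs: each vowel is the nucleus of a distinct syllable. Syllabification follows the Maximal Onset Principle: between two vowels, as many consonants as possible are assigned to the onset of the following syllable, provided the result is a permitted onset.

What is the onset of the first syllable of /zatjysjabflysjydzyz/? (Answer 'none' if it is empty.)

z

Nuclei (vowels): a, y, a, y, y, y → 6 syllables.
Between /a/ (V1) and /y/ (V2): /tj/ — entire cluster is a permitted onset → onset /tj/, coda ∅.
Between /y/ (V2) and /a/ (V3): /sj/ is a licit onset in full, so it all attaches to the next syllable.
Between /a/ (V3) and /y/ (V4): /bfl/; trying suffixes from longest down, /fl/ is the first permitted one, so coda /b/ | onset /fl/.
Between /y/ (V4) and /y/ (V5): cluster /sj/ — /sj/ is itself a permitted onset, so the whole cluster goes right; preceding coda = ∅.
Between /y/ (V5) and /y/ (V6): cluster /dz/ — the longest permitted-onset suffix is /z/; onset = /z/, preceding coda = /d/.
Result: za.tjy.sjab.fly.sjyd.zyz.
Syllable 1 is /za/: onset /z/, nucleus /a/, coda ∅.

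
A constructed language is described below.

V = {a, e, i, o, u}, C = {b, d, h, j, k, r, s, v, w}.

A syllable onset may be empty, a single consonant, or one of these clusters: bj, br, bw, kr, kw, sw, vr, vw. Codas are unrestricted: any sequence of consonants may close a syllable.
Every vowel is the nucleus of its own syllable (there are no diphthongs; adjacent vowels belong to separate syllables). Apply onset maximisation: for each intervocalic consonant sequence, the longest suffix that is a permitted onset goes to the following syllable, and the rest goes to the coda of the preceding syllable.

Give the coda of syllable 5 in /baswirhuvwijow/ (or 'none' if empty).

w

The vowels are a, i, u, i, o — 5 nuclei, so 5 syllables.
σ1/σ2 boundary: /sw/ is a licit onset in full, so it all attaches to the next syllable.
σ2/σ3 boundary: cluster /rh/ — the longest permitted-onset suffix is /h/; onset = /h/, preceding coda = /r/.
σ3/σ4 boundary: cluster /vw/ — /vw/ is itself a permitted onset, so the whole cluster goes right; preceding coda = ∅.
σ4/σ5 boundary: just /j/ — single C goes to the following onset.
Result: ba.swir.hu.vwi.jow.
Syllable 5 is /jow/: onset /j/, nucleus /o/, coda /w/.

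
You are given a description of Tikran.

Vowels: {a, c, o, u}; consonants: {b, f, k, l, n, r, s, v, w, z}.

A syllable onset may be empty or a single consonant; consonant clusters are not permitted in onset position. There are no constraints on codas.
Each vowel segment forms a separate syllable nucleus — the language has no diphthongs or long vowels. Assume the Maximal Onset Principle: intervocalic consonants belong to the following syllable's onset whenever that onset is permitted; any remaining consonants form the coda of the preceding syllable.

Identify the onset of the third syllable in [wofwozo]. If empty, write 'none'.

The vowels are o, o, o — 3 nuclei, so 3 syllables.
/o…o/ gap (V1→V2): cluster /fw/ — the longest permitted-onset suffix is /w/; onset = /w/, preceding coda = /f/.
/o…o/ gap (V2→V3): /z/ → onset of the next syllable (single consonants are always licit onsets).
Result: wof.wo.zo.
Syllable 3 is /zo/: onset /z/, nucleus /o/, coda ∅.

z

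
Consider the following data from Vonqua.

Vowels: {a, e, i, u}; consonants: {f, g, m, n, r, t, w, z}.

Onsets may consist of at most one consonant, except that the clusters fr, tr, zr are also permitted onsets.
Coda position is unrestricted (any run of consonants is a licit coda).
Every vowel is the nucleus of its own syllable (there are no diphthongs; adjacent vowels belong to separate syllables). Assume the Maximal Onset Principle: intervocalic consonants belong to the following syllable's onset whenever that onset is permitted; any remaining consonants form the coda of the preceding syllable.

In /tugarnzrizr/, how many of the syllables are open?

The vowels are u, a, i — 3 nuclei, so 3 syllables.
σ1/σ2 boundary: just /g/ — single C goes to the following onset.
σ2/σ3 boundary: /rnzr/ splits as /rn/ + /zr/ (/zr/ is the longest suffix that is a licit onset).
So the parse is tu.garn.zrizr.
Classifying each syllable: /tu/ (open), /garn/ (closed), /zrizr/ (closed).
Open syllables: 1.

1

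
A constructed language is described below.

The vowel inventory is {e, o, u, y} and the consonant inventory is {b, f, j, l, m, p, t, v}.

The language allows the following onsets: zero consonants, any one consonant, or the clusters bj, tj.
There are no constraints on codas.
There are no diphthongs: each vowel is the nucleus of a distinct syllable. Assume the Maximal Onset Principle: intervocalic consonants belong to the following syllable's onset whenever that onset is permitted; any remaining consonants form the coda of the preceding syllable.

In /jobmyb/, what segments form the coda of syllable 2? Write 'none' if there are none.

The vowels are o, y — 2 nuclei, so 2 syllables.
V1 /o/ – V2 /y/: /bm/ splits as /b/ + /m/ (/m/ is the longest suffix that is a licit onset).
So the parse is job.myb.
Syllable 2 is /myb/: onset /m/, nucleus /y/, coda /b/.

b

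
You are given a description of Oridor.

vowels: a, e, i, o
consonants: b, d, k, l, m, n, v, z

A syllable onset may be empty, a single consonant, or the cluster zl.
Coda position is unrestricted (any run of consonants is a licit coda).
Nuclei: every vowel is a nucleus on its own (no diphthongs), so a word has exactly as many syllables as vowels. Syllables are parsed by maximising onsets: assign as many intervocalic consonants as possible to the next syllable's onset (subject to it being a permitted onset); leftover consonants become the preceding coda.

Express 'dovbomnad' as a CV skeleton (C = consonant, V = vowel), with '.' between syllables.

Nuclei (vowels): o, o, a → 3 syllables.
σ1/σ2 boundary: /vb/ splits as /v/ + /b/ (/b/ is the longest suffix that is a licit onset).
σ2/σ3 boundary: /mn/ splits as /m/ + /n/ (/n/ is the longest suffix that is a licit onset).
Syllabification: dov.bom.nad.
Mapping each syllable to C/V: /dov/ → CVC, /bom/ → CVC, /nad/ → CVC.

CVC.CVC.CVC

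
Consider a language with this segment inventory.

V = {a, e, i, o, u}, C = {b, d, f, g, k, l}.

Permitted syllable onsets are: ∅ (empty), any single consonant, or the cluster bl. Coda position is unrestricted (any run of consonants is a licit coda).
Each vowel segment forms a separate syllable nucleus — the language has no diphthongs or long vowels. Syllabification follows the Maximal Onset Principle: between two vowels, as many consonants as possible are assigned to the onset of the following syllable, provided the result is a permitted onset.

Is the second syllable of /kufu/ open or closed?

The vowels are u, u — 2 nuclei, so 2 syllables.
σ1/σ2 boundary: /f/ → onset of the next syllable (single consonants are always licit onsets).
Syllabification: ku.fu.
Syllable 2 is /fu/; it ends in its nucleus with no coda, so it is open.

open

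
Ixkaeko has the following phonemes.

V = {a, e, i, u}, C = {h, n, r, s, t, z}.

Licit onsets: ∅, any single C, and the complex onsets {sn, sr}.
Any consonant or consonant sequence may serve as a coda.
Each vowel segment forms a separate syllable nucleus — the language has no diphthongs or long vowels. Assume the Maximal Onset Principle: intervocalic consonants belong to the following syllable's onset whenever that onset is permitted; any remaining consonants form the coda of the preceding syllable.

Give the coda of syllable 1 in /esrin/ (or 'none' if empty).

none

Nuclei (vowels): e, i → 2 syllables.
σ1/σ2 boundary: cluster /sr/ — /sr/ is itself a permitted onset, so the whole cluster goes right; preceding coda = ∅.
So the parse is e.srin.
Syllable 1 is /e/: onset ∅, nucleus /e/, coda ∅.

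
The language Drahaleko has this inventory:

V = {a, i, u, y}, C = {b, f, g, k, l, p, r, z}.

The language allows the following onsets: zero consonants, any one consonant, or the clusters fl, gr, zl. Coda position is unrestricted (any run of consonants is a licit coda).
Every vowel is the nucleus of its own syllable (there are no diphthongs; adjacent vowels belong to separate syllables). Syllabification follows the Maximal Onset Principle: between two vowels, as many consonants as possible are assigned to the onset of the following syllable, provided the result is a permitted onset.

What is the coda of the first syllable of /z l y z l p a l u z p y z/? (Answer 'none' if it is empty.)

zl

The vowels are y, a, u, y — 4 nuclei, so 4 syllables.
V1 /y/ – V2 /a/: /zlp/ — longest licit onset from the right is /p/, leaving /zl/ as coda.
V2 /a/ – V3 /u/: /l/ is a single consonant, so it becomes the next onset.
V3 /u/ – V4 /y/: /zp/ splits as /z/ + /p/ (/p/ is the longest suffix that is a licit onset).
So the parse is zlyzl.pa.luz.pyz.
Syllable 1 is /zlyzl/: onset /zl/, nucleus /y/, coda /zl/.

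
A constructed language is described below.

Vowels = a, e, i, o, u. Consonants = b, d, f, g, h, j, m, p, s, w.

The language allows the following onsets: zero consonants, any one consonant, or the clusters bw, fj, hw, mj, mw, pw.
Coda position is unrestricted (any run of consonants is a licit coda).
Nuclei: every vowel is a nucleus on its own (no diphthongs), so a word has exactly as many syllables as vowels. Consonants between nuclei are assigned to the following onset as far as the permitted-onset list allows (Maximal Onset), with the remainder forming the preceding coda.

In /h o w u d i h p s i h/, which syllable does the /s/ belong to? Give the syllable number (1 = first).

Nuclei (vowels): o, u, i, i → 4 syllables.
/o…u/ gap (V1→V2): /w/ → onset of the next syllable (single consonants are always licit onsets).
/u…i/ gap (V2→V3): /d/ is a single consonant, so it becomes the next onset.
/i…i/ gap (V3→V4): /hps/ splits as /hp/ + /s/ (/s/ is the longest suffix that is a licit onset).
Putting it together: ho.wu.dihp.sih.
The /s/ is in the onset of syllable 4 (/sih/).

4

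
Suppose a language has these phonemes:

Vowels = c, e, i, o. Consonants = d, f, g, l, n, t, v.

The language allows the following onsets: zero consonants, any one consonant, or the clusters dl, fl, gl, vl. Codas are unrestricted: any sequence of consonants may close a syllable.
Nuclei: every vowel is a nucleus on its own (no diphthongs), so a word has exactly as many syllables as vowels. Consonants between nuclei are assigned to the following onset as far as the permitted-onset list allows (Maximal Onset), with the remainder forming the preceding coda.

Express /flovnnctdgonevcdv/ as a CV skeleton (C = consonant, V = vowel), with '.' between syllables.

CCVCC.CVCC.CV.CV.CVCC

Nuclei (vowels): o, c, o, e, c → 5 syllables.
/o…c/ gap (V1→V2): /vnn/ splits as /vn/ + /n/ (/n/ is the longest suffix that is a licit onset).
/c…o/ gap (V2→V3): /tdg/ splits as /td/ + /g/ (/g/ is the longest suffix that is a licit onset).
/o…e/ gap (V3→V4): just /n/ — single C goes to the following onset.
/e…c/ gap (V4→V5): /v/ is a single consonant, so it becomes the next onset.
Syllabification: flovn.nctd.go.ne.vcdv.
Mapping each syllable to C/V: /flovn/ → CCVCC, /nctd/ → CVCC, /go/ → CV, /ne/ → CV, /vcdv/ → CVCC.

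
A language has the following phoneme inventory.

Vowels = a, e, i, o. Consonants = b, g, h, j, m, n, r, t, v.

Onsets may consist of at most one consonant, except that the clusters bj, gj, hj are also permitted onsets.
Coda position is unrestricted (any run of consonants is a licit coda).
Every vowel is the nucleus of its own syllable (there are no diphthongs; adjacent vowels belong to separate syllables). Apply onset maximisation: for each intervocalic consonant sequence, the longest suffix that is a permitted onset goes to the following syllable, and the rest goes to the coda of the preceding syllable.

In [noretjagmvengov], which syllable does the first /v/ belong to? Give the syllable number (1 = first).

Vowels present: o, e, a, e, o; each is a nucleus, giving 5 syllables.
Between /o/ (V1) and /e/ (V2): just /r/ — single C goes to the following onset.
Between /e/ (V2) and /a/ (V3): /tj/ splits as /t/ + /j/ (/j/ is the longest suffix that is a licit onset).
Between /a/ (V3) and /e/ (V4): /gmv/ splits as /gm/ + /v/ (/v/ is the longest suffix that is a licit onset).
Between /e/ (V4) and /o/ (V5): /ng/; trying suffixes from longest down, /g/ is the first permitted one, so coda /n/ | onset /g/.
Putting it together: no.ret.jagm.ven.gov.
The first /v/ is in the onset of syllable 4 (/ven/).

4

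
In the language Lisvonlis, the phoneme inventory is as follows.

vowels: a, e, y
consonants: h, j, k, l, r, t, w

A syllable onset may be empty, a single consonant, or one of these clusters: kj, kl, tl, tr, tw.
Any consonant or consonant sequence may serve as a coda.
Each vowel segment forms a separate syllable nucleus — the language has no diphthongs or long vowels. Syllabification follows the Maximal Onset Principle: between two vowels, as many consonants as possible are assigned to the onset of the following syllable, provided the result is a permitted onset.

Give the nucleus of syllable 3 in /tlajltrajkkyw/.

Vowels present: a, a, y; each is a nucleus, giving 3 syllables.
The third nucleus (vowel 3 from the left) is /y/.

y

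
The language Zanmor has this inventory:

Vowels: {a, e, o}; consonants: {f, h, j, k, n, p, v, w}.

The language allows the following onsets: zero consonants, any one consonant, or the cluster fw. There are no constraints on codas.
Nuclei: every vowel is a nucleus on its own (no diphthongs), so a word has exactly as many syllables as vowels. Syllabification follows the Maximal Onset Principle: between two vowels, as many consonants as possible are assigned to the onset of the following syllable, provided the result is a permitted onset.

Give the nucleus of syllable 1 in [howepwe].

o

The vowels are o, e, e — 3 nuclei, so 3 syllables.
The first nucleus (vowel 1 from the left) is /o/.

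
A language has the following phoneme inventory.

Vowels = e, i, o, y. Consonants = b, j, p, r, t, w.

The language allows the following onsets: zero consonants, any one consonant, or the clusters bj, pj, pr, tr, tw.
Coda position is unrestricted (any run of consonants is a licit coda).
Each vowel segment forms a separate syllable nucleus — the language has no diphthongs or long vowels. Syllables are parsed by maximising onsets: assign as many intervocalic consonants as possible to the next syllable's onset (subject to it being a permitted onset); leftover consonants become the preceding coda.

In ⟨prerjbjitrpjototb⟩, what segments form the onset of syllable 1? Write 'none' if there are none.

The vowels are e, i, o, o — 4 nuclei, so 4 syllables.
V1 /e/ – V2 /i/: cluster /rjbj/ — the longest permitted-onset suffix is /bj/; onset = /bj/, preceding coda = /rj/.
V2 /i/ – V3 /o/: /trpj/ splits as /tr/ + /pj/ (/pj/ is the longest suffix that is a licit onset).
V3 /o/ – V4 /o/: /t/ is a single consonant, so it becomes the next onset.
So the parse is prerj.bjitr.pjo.totb.
Syllable 1 is /prerj/: onset /pr/, nucleus /e/, coda /rj/.

pr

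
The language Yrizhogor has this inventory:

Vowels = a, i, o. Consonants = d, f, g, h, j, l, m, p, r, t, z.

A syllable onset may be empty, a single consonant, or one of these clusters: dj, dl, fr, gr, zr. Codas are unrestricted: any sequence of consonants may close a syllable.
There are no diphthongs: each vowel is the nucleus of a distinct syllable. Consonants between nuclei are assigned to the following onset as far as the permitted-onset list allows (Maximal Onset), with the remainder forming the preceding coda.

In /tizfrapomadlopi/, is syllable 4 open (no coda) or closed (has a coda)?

open

Nuclei (vowels): i, a, o, a, o, i → 6 syllables.
/i…a/ gap (V1→V2): cluster /zfr/ — the longest permitted-onset suffix is /fr/; onset = /fr/, preceding coda = /z/.
/a…o/ gap (V2→V3): /p/ is a single consonant, so it becomes the next onset.
/o…a/ gap (V3→V4): /m/ is a single consonant, so it becomes the next onset.
/a…o/ gap (V4→V5): /dl/ — entire cluster is a permitted onset → onset /dl/, coda ∅.
/o…i/ gap (V5→V6): just /p/ — single C goes to the following onset.
Syllabification: tiz.fra.po.ma.dlo.pi.
Syllable 4 is /ma/; it ends in its nucleus with no coda, so it is open.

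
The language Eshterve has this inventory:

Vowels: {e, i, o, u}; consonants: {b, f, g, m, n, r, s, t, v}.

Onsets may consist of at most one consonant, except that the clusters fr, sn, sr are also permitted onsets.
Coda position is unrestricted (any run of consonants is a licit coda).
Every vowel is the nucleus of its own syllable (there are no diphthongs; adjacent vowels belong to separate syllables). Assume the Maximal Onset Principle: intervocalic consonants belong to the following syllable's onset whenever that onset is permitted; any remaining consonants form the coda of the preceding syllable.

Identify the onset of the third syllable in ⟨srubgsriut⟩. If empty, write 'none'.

none

Vowels present: u, i, u; each is a nucleus, giving 3 syllables.
V1 /u/ – V2 /i/: /bgsr/ splits as /bg/ + /sr/ (/sr/ is the longest suffix that is a licit onset).
V2 /i/ – V3 /u/: hiatus — the boundary sits between the two vowels.
So the parse is srubg.sri.ut.
Syllable 3 is /ut/: onset ∅, nucleus /u/, coda /t/.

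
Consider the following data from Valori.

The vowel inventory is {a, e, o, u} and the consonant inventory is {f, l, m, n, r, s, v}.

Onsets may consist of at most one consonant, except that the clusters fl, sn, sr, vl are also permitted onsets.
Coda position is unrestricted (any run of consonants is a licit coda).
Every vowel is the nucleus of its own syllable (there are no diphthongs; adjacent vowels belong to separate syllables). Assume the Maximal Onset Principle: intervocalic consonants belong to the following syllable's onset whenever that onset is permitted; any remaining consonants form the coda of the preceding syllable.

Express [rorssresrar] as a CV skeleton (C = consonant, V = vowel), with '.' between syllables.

CVCC.CCV.CCVC

Vowels present: o, e, a; each is a nucleus, giving 3 syllables.
σ1/σ2 boundary: /rssr/ splits as /rs/ + /sr/ (/sr/ is the longest suffix that is a licit onset).
σ2/σ3 boundary: /sr/ is a licit onset in full, so it all attaches to the next syllable.
Syllabification: rors.sre.srar.
Mapping each syllable to C/V: /rors/ → CVCC, /sre/ → CCV, /srar/ → CCVC.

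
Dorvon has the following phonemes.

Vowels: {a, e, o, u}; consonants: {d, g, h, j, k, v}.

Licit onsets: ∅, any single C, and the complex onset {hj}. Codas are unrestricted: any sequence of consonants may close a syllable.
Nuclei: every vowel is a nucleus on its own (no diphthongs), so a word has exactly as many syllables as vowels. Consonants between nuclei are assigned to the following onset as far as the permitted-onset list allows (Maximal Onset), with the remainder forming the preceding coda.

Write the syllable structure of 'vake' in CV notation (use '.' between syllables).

Nuclei (vowels): a, e → 2 syllables.
/a…e/ gap (V1→V2): /k/ is a single consonant, so it becomes the next onset.
Syllabification: va.ke.
Mapping each syllable to C/V: /va/ → CV, /ke/ → CV.

CV.CV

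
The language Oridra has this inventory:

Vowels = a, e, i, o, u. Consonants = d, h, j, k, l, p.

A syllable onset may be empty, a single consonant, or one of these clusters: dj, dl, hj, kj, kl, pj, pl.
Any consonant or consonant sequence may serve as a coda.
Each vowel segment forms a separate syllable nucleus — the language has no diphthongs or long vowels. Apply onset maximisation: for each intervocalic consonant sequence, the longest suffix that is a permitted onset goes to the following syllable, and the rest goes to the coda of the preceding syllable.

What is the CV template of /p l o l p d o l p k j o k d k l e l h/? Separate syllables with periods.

The vowels are o, o, o, e — 4 nuclei, so 4 syllables.
Between /o/ (V1) and /o/ (V2): cluster /lpd/ — the longest permitted-onset suffix is /d/; onset = /d/, preceding coda = /lp/.
Between /o/ (V2) and /o/ (V3): /lpkj/ splits as /lp/ + /kj/ (/kj/ is the longest suffix that is a licit onset).
Between /o/ (V3) and /e/ (V4): /kdkl/ splits as /kd/ + /kl/ (/kl/ is the longest suffix that is a licit onset).
Putting it together: plolp.dolp.kjokd.klelh.
Mapping each syllable to C/V: /plolp/ → CCVCC, /dolp/ → CVCC, /kjokd/ → CCVCC, /klelh/ → CCVCC.

CCVCC.CVCC.CCVCC.CCVCC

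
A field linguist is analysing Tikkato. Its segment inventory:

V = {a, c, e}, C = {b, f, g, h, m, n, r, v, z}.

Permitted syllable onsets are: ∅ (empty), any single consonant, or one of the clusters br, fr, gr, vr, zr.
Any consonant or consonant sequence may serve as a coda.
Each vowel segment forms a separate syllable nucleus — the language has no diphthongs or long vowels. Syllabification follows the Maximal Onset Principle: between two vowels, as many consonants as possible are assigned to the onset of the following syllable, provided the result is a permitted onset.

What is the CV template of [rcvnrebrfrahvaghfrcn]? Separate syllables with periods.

CVCC.CVCC.CCVC.CVCC.CCVC

Vowels present: c, e, a, a, c; each is a nucleus, giving 5 syllables.
V1 /c/ – V2 /e/: cluster /vnr/ — the longest permitted-onset suffix is /r/; onset = /r/, preceding coda = /vn/.
V2 /e/ – V3 /a/: cluster /brfr/ — the longest permitted-onset suffix is /fr/; onset = /fr/, preceding coda = /br/.
V3 /a/ – V4 /a/: /hv/ — longest licit onset from the right is /v/, leaving /h/ as coda.
V4 /a/ – V5 /c/: /ghfr/; trying suffixes from longest down, /fr/ is the first permitted one, so coda /gh/ | onset /fr/.
Result: rcvn.rebr.frah.vagh.frcn.
Mapping each syllable to C/V: /rcvn/ → CVCC, /rebr/ → CVCC, /frah/ → CCVC, /vagh/ → CVCC, /frcn/ → CCVC.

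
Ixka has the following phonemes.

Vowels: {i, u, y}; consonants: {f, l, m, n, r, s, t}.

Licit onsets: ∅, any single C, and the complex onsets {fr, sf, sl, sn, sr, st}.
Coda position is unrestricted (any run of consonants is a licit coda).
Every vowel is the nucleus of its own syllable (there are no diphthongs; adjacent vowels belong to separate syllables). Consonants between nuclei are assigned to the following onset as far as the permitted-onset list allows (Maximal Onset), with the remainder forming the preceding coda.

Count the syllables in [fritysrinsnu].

The vowels are i, y, i, u — 4 nuclei, so 4 syllables.

4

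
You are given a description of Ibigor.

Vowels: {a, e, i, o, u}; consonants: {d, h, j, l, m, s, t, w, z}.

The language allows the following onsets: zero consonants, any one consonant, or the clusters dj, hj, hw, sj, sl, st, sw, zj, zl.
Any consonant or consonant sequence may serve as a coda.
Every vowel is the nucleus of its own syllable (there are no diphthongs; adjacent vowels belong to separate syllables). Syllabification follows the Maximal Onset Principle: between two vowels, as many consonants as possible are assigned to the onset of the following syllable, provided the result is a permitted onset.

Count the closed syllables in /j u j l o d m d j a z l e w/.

Nuclei (vowels): u, o, a, e → 4 syllables.
/u…o/ gap (V1→V2): /jl/; trying suffixes from longest down, /l/ is the first permitted one, so coda /j/ | onset /l/.
/o…a/ gap (V2→V3): /dmdj/ splits as /dm/ + /dj/ (/dj/ is the longest suffix that is a licit onset).
/a…e/ gap (V3→V4): /zl/ — entire cluster is a permitted onset → onset /zl/, coda ∅.
Putting it together: juj.lodm.dja.zlew.
Classifying each syllable: /juj/ (closed), /lodm/ (closed), /dja/ (open), /zlew/ (closed).
Closed syllables: 3.

3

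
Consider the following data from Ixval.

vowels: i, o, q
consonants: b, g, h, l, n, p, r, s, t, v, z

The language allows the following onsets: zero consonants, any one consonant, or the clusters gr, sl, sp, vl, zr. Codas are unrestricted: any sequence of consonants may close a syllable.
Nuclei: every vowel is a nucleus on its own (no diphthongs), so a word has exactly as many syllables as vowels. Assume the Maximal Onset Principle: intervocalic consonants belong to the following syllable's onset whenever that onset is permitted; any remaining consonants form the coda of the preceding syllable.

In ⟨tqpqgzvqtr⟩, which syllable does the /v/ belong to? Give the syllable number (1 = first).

3

The vowels are q, q, q — 3 nuclei, so 3 syllables.
V1 /q/ – V2 /q/: just /p/ — single C goes to the following onset.
V2 /q/ – V3 /q/: /gzv/ — longest licit onset from the right is /v/, leaving /gz/ as coda.
Putting it together: tq.pqgz.vqtr.
The /v/ is in the onset of syllable 3 (/vqtr/).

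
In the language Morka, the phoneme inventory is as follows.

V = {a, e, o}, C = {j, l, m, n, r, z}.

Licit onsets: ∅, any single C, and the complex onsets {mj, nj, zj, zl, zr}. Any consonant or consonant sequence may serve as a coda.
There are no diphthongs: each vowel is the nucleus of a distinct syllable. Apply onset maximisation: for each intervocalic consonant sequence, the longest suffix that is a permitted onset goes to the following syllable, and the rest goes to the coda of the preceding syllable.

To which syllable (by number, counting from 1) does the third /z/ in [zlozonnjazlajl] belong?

Vowels present: o, o, a, a; each is a nucleus, giving 4 syllables.
V1 /o/ – V2 /o/: /z/ → onset of the next syllable (single consonants are always licit onsets).
V2 /o/ – V3 /a/: /nnj/ — longest licit onset from the right is /nj/, leaving /n/ as coda.
V3 /a/ – V4 /a/: /zl/ is a licit onset in full, so it all attaches to the next syllable.
Result: zlo.zon.nja.zlajl.
The third /z/ is in the onset of syllable 4 (/zlajl/).

4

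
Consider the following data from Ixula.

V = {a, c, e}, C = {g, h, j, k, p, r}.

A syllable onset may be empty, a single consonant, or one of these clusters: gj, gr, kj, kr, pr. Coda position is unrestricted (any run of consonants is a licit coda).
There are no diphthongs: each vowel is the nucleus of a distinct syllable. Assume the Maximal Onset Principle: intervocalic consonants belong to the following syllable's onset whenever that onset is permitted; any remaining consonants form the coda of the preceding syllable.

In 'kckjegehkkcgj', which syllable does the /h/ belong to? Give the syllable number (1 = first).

The vowels are c, e, e, c — 4 nuclei, so 4 syllables.
σ1/σ2 boundary: /kj/ — entire cluster is a permitted onset → onset /kj/, coda ∅.
σ2/σ3 boundary: just /g/ — single C goes to the following onset.
σ3/σ4 boundary: /hkk/; trying suffixes from longest down, /k/ is the first permitted one, so coda /hk/ | onset /k/.
Putting it together: kc.kje.gehk.kcgj.
The /h/ is in the coda of syllable 3 (/gehk/).

3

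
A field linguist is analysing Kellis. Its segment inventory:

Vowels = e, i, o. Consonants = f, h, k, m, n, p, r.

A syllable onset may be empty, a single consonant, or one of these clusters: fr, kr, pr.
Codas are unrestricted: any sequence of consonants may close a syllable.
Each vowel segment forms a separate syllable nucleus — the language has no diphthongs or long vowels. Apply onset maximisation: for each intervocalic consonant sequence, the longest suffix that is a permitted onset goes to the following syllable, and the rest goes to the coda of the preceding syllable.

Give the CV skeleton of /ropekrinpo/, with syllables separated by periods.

CV.CV.CCVC.CV

Nuclei (vowels): o, e, i, o → 4 syllables.
Between /o/ (V1) and /e/ (V2): /p/ → onset of the next syllable (single consonants are always licit onsets).
Between /e/ (V2) and /i/ (V3): cluster /kr/ — /kr/ is itself a permitted onset, so the whole cluster goes right; preceding coda = ∅.
Between /i/ (V3) and /o/ (V4): /np/ — longest licit onset from the right is /p/, leaving /n/ as coda.
Result: ro.pe.krin.po.
Mapping each syllable to C/V: /ro/ → CV, /pe/ → CV, /krin/ → CCVC, /po/ → CV.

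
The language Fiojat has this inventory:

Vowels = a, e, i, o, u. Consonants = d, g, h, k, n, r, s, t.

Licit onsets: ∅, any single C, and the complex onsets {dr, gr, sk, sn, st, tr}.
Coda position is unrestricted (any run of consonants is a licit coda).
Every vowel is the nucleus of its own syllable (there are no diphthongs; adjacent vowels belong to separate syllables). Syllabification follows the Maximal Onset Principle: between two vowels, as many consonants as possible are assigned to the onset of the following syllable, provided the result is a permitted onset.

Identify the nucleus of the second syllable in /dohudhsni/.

u

Nuclei (vowels): o, u, i → 3 syllables.
The second nucleus (vowel 2 from the left) is /u/.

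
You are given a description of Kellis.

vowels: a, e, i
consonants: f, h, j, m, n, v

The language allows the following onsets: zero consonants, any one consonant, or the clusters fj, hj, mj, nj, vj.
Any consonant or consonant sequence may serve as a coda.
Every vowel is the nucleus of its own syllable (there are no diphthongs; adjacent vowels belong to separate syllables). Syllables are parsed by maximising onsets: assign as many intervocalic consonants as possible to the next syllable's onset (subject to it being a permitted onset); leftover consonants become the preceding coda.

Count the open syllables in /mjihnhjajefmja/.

2

Vowels present: i, a, e, a; each is a nucleus, giving 4 syllables.
/i…a/ gap (V1→V2): /hnhj/ splits as /hn/ + /hj/ (/hj/ is the longest suffix that is a licit onset).
/a…e/ gap (V2→V3): /j/ is a single consonant, so it becomes the next onset.
/e…a/ gap (V3→V4): /fmj/; trying suffixes from longest down, /mj/ is the first permitted one, so coda /f/ | onset /mj/.
So the parse is mjihn.hja.jef.mja.
Classifying each syllable: /mjihn/ (closed), /hja/ (open), /jef/ (closed), /mja/ (open).
Open syllables: 2.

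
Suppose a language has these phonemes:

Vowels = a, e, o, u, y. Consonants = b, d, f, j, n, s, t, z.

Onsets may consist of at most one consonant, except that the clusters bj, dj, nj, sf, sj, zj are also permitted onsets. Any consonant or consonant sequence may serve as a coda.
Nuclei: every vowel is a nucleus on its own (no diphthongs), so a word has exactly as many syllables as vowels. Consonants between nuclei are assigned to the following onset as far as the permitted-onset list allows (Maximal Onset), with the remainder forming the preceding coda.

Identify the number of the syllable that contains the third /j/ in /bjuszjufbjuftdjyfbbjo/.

3

The vowels are u, u, u, y, o — 5 nuclei, so 5 syllables.
Between /u/ (V1) and /u/ (V2): /szj/ — longest licit onset from the right is /zj/, leaving /s/ as coda.
Between /u/ (V2) and /u/ (V3): /fbj/; trying suffixes from longest down, /bj/ is the first permitted one, so coda /f/ | onset /bj/.
Between /u/ (V3) and /y/ (V4): /ftdj/ splits as /ft/ + /dj/ (/dj/ is the longest suffix that is a licit onset).
Between /y/ (V4) and /o/ (V5): /fbbj/ — longest licit onset from the right is /bj/, leaving /fb/ as coda.
Result: bjus.zjuf.bjuft.djyfb.bjo.
The third /j/ is in the onset of syllable 3 (/bjuft/).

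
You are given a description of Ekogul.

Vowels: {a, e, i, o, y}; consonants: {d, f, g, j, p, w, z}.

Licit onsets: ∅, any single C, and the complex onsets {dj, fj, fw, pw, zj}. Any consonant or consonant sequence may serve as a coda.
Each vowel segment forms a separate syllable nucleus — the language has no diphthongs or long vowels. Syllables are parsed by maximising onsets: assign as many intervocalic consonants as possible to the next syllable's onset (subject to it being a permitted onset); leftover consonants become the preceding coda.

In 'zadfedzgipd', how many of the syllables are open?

Nuclei (vowels): a, e, i → 3 syllables.
Between /a/ (V1) and /e/ (V2): /df/ — longest licit onset from the right is /f/, leaving /d/ as coda.
Between /e/ (V2) and /i/ (V3): /dzg/ — longest licit onset from the right is /g/, leaving /dz/ as coda.
So the parse is zad.fedz.gipd.
Classifying each syllable: /zad/ (closed), /fedz/ (closed), /gipd/ (closed).
Open syllables: 0.

0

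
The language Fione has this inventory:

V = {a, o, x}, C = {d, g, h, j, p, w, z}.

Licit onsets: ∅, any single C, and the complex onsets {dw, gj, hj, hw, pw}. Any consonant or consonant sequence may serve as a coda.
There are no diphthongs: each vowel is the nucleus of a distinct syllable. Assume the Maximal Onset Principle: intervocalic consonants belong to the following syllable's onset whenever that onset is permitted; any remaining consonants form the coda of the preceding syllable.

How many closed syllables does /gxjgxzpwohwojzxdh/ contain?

4

Vowels present: x, x, o, o, x; each is a nucleus, giving 5 syllables.
Between /x/ (V1) and /x/ (V2): /jg/ splits as /j/ + /g/ (/g/ is the longest suffix that is a licit onset).
Between /x/ (V2) and /o/ (V3): /zpw/ — longest licit onset from the right is /pw/, leaving /z/ as coda.
Between /o/ (V3) and /o/ (V4): cluster /hw/ — /hw/ is itself a permitted onset, so the whole cluster goes right; preceding coda = ∅.
Between /o/ (V4) and /x/ (V5): cluster /jz/ — the longest permitted-onset suffix is /z/; onset = /z/, preceding coda = /j/.
Putting it together: gxj.gxz.pwo.hwoj.zxdh.
Classifying each syllable: /gxj/ (closed), /gxz/ (closed), /pwo/ (open), /hwoj/ (closed), /zxdh/ (closed).
Closed syllables: 4.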